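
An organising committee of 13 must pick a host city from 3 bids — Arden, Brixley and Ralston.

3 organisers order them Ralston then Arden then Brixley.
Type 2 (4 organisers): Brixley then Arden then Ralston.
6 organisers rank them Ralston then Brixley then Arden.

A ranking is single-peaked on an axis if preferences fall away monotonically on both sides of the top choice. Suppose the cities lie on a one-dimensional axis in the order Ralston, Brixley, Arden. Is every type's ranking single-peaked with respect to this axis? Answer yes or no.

no

Axis positions: Ralston=1, Brixley=2, Arden=3.
Type 1: ranking walks positions 1-3-2; Arden is ranked above Brixley even though Brixley lies between Arden and the peak Ralston on the axis — preferences dip and rise again. Not single-peaked.
Type 2 (peak Brixley at position 2): ranking walks positions 2-3-1, expanding outward from the peak — single-peaked.
Type 3 (peak Ralston at position 1): ranking walks positions 1-2-3, expanding outward from the peak — single-peaked.
Type 1 violates single-peakedness, so the profile is not single-peaked on this axis.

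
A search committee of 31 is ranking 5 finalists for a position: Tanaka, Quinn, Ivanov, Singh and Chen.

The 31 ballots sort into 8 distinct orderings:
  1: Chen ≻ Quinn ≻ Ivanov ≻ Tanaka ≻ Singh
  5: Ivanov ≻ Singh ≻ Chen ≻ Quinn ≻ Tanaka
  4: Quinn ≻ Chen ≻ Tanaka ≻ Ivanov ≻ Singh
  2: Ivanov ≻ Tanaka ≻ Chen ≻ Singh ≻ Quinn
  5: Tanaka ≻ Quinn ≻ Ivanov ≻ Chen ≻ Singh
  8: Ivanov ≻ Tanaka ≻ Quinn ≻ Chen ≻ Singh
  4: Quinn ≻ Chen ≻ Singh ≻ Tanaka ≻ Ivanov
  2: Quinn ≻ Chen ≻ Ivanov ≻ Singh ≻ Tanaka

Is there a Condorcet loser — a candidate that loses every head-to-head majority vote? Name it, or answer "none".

Singh

Head-to-head results (31 committee members):
Tanaka vs Quinn: Tanaka preferred on 2+5+8 = 15 ballots; Quinn wins 16–15.
Tanaka vs Ivanov: Ivanov wins 18–13.
Tanaka vs Singh: Tanaka is ranked higher on 1+4+2+5+8 = 20 ballots, Singh on 11. Tanaka wins 20–11.
Tanaka vs Chen: Chen, 16–15.
Quinn vs Ivanov: Quinn wins 16–15.
Quinn vs Singh: Quinn, 24–7.
Quinn vs Chen: 4+5+8+4+2 = 23 for Quinn, 8 for Chen — Quinn by 23–8.
Ivanov vs Singh: 27 to 4, Ivanov.
Ivanov vs Chen: Ivanov wins 20–11.
Singh vs Chen: Chen wins 26–5.
Only Singh has no wins; Singh is the Condorcet loser.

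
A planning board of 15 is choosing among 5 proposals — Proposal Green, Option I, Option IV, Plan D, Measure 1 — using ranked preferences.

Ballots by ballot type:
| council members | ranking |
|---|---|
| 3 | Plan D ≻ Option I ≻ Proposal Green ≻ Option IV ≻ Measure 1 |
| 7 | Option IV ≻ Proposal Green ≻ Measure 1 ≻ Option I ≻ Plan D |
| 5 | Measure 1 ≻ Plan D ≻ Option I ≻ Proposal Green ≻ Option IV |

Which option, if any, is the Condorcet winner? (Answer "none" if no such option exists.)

none

Check each pair by majority over 15 ballots:
Proposal Green vs Option I: Proposal Green preferred on 7 ballots; Option I wins 8–7.
Proposal Green vs Option IV: Proposal Green wins 8–7.
Proposal Green vs Plan D: Proposal Green preferred on 7 ballots; Plan D wins 8–7.
Proposal Green–Measure 1: Proposal Green 10–5.
Option I vs Option IV: Option I preferred on 3+5 = 8 ballots; Option I wins 8–7.
Option I–Plan D: Plan D 8–7.
Option I vs Measure 1: Option I is ranked higher on 3 ballots, Measure 1 on 12. Measure 1 wins 12–3.
Option IV vs Plan D: Plan D, 8–7.
Option IV vs Measure 1: Option IV is ranked higher on 3+7 = 10 ballots, Measure 1 on 5. Option IV wins 10–5.
Plan D vs Measure 1: 3 for Plan D, 12 for Measure 1 — Measure 1 by 12–3.
No option is unbeaten: Proposal Green loses to Option I; Option I loses to Plan D; Option IV loses to Proposal Green; Plan D loses to Measure 1; Measure 1 loses to Proposal Green. In particular Proposal Green > Measure 1 > Option I > Proposal Green is a majority cycle — no Condorcet winner exists.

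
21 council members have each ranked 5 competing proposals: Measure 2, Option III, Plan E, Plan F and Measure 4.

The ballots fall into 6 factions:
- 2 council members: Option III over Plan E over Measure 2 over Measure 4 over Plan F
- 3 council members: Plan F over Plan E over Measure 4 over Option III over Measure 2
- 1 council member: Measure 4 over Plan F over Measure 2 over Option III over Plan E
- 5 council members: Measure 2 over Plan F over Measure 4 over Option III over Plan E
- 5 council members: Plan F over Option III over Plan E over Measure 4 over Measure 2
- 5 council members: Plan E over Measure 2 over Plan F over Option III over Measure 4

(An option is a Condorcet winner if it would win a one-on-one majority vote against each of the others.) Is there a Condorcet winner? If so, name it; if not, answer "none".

Pairwise majorities:
Measure 2 vs Option III: Measure 2 wins 11–10.
Measure 2 vs Plan E: Plan E wins 15–6.
Measure 2 vs Plan F: Measure 2 is ranked higher on 2+5+5 = 12 ballots, Plan F on 9. Measure 2 wins 12–9.
Measure 2 vs Measure 4: Measure 2, 12–9.
Option III vs Plan E: 13 to 8, Option III.
Option III vs Plan F: Option III is ranked higher on 2 ballots, Plan F on 19. Plan F wins 19–2.
Option III vs Measure 4: 2+5+5 = 12 for Option III, 9 for Measure 4 — Option III by 12–9.
Plan E vs Plan F: 2+5 = 7 for Plan E, 14 for Plan F — Plan F by 14–7.
Plan E–Measure 4: Plan E 15–6.
Plan F vs Measure 4: 18 to 3, Plan F.
Every option loses at least once (Measure 2 loses to Plan E; Option III loses to Measure 2; Plan E loses to Option III; Plan F loses to Measure 2; Measure 4 loses to Measure 2). The majority relation contains the cycle Measure 2 → Option III → Plan E → Measure 2, so there is no Condorcet winner.

none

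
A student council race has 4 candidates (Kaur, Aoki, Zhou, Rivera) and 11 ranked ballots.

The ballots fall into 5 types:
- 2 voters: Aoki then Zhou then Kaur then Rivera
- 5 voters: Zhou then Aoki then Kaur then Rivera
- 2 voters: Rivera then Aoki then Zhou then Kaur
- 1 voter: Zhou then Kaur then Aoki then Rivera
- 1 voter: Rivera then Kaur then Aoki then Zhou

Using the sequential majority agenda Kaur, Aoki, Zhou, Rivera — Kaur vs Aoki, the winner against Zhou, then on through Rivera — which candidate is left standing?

Zhou

Round 1: Kaur vs Aoki — 2–9, Aoki advances.
Round 2: Aoki vs Zhou — 5–6, Zhou advances.
Round 3: Zhou vs Rivera — 8–3, Zhou advances.
Zhou survives the agenda.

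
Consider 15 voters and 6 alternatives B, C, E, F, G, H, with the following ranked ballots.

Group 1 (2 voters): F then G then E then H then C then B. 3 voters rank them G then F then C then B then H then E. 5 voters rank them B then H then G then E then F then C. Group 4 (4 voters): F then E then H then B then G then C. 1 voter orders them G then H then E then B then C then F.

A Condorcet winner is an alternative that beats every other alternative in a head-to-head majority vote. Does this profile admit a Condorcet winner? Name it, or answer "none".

none

Head-to-head results (15 voters):
B vs C: B wins 10–5.
B vs E: B, 8–7.
B–F: F 9–6.
B vs G: B, 9–6.
B–H: B 8–7.
C vs E: E wins 12–3.
C vs F: F, 14–1.
C vs G: G wins 15–0.
C vs H: H, 12–3.
E vs F: F wins 9–6.
E–G: G 11–4.
E vs H: H, 9–6.
F vs G: G wins 9–6.
F vs H: F, 9–6.
G–H: H 9–6.
No alternative is unbeaten: B loses to F; C loses to B; E loses to B; F loses to G; G loses to B; H loses to B. In particular B → G → F → B is a majority cycle — no Condorcet winner exists.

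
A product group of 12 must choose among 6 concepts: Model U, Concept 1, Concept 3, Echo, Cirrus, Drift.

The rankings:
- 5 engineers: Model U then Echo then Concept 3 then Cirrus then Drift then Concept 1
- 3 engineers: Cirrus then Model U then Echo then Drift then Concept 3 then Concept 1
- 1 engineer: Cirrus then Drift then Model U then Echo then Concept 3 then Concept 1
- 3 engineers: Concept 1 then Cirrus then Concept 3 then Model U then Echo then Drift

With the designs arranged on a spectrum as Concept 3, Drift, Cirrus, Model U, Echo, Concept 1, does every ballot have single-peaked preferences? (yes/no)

Axis positions: Concept 3=1, Drift=2, Cirrus=3, Model U=4, Echo=5, Concept 1=6.
Faction 1: ranking walks positions 4-5-1-3-2-6; Concept 3 is ranked above Cirrus even though Cirrus lies between Concept 3 and the peak Model U on the axis — preferences dip and rise again. Not single-peaked.
Faction 2 (peak Cirrus at position 3): ranking walks positions 3-4-5-2-1-6, expanding outward from the peak — single-peaked.
Faction 3 (peak Cirrus at position 3): ranking walks positions 3-2-4-5-1-6, expanding outward from the peak — single-peaked.
Faction 4: ranking walks positions 6-3-1-4-5-2; Cirrus is ranked above Echo even though Echo lies between Cirrus and the peak Concept 1 on the axis — preferences dip and rise again. Not single-peaked.
Faction 1 violates single-peakedness, so the profile is not single-peaked on this axis.

no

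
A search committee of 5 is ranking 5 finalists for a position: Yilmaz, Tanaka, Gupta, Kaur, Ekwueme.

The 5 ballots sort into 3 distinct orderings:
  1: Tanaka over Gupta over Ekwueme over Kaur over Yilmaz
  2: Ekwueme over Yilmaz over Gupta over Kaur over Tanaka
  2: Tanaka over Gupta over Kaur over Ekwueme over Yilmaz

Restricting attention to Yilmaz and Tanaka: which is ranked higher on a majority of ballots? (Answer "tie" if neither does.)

Tanaka

Ballots ranking Yilmaz above Tanaka: 2.
Ballots ranking Tanaka above Yilmaz: 5 − 2 = 3.
Tanaka wins the head-to-head 3–2.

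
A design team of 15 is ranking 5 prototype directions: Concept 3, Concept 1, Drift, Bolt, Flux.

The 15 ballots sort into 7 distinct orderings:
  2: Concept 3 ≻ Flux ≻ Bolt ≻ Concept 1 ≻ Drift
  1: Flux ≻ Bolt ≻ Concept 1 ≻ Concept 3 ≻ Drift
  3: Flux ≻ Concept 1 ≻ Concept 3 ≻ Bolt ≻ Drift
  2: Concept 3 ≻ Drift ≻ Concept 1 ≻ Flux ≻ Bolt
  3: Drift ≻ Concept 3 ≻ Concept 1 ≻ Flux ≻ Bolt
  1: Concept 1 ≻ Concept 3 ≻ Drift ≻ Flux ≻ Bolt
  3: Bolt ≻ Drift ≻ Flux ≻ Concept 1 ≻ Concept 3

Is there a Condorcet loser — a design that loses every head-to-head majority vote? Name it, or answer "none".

Head-to-head results (15 engineers):
Concept 3–Concept 1: Concept 1 8–7.
Concept 3 vs Drift: Concept 3, 9–6.
Concept 3 vs Bolt: 2+3+2+3+1 = 11 for Concept 3, 4 for Bolt — Concept 3 by 11–4.
Concept 3 vs Flux: 8 to 7, Concept 3.
Concept 1 vs Drift: 2+1+3+1 = 7 for Concept 1, 8 for Drift — Drift by 8–7.
Concept 1 vs Bolt: Concept 1, 9–6.
Concept 1 vs Flux: 2+3+1 = 6 for Concept 1, 9 for Flux — Flux by 9–6.
Drift vs Bolt: Drift is ranked higher on 2+3+1 = 6 ballots, Bolt on 9. Bolt wins 9–6.
Drift vs Flux: 9 to 6, Drift.
Bolt vs Flux: Bolt preferred on 3 ballots; Flux wins 12–3.
No design is winless: Concept 3 beats Drift; Concept 1 beats Concept 3; Drift beats Concept 1; Bolt beats Drift; Flux beats Concept 1. There is no Condorcet loser.

none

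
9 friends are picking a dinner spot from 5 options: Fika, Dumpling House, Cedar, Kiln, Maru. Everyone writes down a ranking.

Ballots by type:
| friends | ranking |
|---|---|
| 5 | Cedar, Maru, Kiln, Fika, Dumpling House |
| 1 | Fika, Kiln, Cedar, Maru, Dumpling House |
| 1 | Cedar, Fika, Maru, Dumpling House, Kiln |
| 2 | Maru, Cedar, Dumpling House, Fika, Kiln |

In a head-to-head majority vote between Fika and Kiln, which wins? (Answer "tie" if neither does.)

Ballots ranking Fika above Kiln: 1 + 1 + 2 = 4.
Ballots ranking Kiln above Fika: 9 − 4 = 5.
Kiln wins the head-to-head 5–4.

Kiln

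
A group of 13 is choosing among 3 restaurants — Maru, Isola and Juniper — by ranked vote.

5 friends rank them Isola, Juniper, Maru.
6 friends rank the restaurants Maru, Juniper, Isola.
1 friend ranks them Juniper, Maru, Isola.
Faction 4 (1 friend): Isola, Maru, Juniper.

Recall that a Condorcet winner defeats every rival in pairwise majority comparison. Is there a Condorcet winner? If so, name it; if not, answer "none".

Maru

Check each pair by majority over 13 ballots:
Maru–Isola: Maru 7–6.
Maru vs Juniper: Maru, 7–6.
Isola vs Juniper: Juniper wins 7–6.
Only Maru has no losses; Maru is the Condorcet winner.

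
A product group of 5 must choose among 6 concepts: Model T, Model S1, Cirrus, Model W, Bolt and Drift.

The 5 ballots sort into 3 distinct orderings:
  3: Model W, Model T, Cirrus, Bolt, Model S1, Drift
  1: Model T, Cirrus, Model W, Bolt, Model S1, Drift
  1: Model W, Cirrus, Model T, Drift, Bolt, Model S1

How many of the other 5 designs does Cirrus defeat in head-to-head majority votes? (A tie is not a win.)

Cirrus against each rival (5 engineers):
Cirrus–Model T: Model T 4–1.
Cirrus vs Model S1: Cirrus preferred on 3+1+1 = 5 ballots; Cirrus wins 5–0.
Cirrus vs Model W: Cirrus preferred on 1 ballot; Model W wins 4–1.
Cirrus–Bolt: Cirrus 5–0.
Cirrus vs Drift: Cirrus wins 5–0.
Cirrus beats Model S1, Bolt, Drift; loses to Model T, Model W — 3 pairwise wins.

3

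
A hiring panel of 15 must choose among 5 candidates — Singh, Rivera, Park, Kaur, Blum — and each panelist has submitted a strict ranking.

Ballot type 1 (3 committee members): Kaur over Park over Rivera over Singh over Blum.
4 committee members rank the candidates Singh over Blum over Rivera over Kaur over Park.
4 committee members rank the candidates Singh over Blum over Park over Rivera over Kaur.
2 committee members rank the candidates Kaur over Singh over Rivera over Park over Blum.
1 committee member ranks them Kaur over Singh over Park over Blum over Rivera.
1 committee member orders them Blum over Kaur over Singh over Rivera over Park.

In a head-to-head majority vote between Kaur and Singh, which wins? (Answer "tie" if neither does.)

Singh

Ballots ranking Kaur above Singh: 3 + 2 + 1 + 1 = 7.
Ballots ranking Singh above Kaur: 15 − 7 = 8.
Singh wins the head-to-head 8–7.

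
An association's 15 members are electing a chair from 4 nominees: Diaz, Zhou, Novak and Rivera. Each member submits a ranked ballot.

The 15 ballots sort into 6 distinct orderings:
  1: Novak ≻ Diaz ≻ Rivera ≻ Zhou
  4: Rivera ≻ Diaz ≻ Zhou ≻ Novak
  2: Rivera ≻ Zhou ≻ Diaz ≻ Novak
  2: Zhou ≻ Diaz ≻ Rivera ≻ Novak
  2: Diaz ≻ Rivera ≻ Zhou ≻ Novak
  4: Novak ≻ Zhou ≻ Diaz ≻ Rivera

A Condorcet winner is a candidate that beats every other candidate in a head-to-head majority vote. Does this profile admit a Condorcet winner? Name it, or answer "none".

Pairwise majorities:
Diaz vs Zhou: Diaz preferred on 1+4+2 = 7 ballots; Zhou wins 8–7.
Diaz vs Novak: Diaz is ranked higher on 4+2+2+2 = 10 ballots, Novak on 5. Diaz wins 10–5.
Diaz vs Rivera: 9 to 6, Diaz.
Zhou vs Novak: Zhou is ranked higher on 4+2+2+2 = 10 ballots, Novak on 5. Zhou wins 10–5.
Zhou vs Rivera: 2+4 = 6 for Zhou, 9 for Rivera — Rivera by 9–6.
Novak vs Rivera: 5 to 10, Rivera.
Each candidate drops at least one matchup (Diaz loses to Zhou; Zhou loses to Rivera; Novak loses to Diaz; Rivera loses to Diaz); the cycle Diaz beats Rivera beats Zhou beats Diaz rules out a Condorcet winner.

none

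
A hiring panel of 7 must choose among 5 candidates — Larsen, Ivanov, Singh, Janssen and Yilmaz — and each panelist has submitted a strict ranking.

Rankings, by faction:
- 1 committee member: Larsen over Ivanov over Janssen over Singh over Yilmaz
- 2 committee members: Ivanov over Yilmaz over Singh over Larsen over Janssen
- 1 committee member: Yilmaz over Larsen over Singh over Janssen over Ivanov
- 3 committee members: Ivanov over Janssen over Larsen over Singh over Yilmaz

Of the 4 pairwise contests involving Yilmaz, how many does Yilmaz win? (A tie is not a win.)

Yilmaz against each rival (7 committee members):
Yilmaz vs Larsen: 3 to 4, Larsen.
Yilmaz vs Ivanov: 1 for Yilmaz, 6 for Ivanov — Ivanov by 6–1.
Yilmaz vs Singh: 2+1 = 3 for Yilmaz, 4 for Singh — Singh by 4–3.
Yilmaz vs Janssen: Janssen, 4–3.
Yilmaz beats no one; loses to Larsen, Ivanov, Singh, Janssen — 0 pairwise wins.

0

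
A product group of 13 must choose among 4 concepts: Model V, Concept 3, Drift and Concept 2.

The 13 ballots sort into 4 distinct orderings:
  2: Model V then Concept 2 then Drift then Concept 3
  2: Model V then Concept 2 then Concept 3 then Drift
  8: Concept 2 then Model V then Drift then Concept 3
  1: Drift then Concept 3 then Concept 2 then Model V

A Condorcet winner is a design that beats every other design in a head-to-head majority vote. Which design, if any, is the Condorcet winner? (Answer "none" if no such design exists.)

Concept 2

Check each pair by majority over 13 ballots:
Model V–Concept 3: Model V 12–1.
Model V vs Drift: Model V wins 12–1.
Model V vs Concept 2: Concept 2 wins 9–4.
Concept 3–Drift: Drift 11–2.
Concept 3 vs Concept 2: Concept 2, 12–1.
Drift–Concept 2: Concept 2 12–1.
Concept 2 wins every pairwise contest, so Concept 2 is the Condorcet winner.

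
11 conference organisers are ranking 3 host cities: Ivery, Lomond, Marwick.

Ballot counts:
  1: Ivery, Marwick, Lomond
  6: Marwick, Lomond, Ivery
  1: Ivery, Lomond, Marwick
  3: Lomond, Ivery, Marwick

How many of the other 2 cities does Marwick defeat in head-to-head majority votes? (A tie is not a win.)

2

Marwick against each rival (11 organisers):
Marwick vs Ivery: Marwick wins 6–5.
Marwick vs Lomond: Marwick wins 7–4.
Marwick beats Ivery, Lomond — 2 pairwise wins.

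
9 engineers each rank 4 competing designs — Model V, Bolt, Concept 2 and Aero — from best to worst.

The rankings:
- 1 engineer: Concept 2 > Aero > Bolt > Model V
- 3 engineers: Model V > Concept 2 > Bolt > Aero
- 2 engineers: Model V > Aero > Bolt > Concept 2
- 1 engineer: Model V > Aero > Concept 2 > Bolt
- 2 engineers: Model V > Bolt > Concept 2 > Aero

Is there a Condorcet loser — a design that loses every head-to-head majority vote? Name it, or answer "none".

Pairwise majorities:
Model V vs Bolt: Model V wins 8–1.
Model V vs Concept 2: Model V is ranked higher on 3+2+1+2 = 8 ballots, Concept 2 on 1. Model V wins 8–1.
Model V–Aero: Model V 8–1.
Bolt vs Concept 2: Bolt preferred on 2+2 = 4 ballots; Concept 2 wins 5–4.
Bolt vs Aero: Bolt wins 5–4.
Concept 2 vs Aero: 6 to 3, Concept 2.
Aero is beaten in every head-to-head and is the Condorcet loser.

Aero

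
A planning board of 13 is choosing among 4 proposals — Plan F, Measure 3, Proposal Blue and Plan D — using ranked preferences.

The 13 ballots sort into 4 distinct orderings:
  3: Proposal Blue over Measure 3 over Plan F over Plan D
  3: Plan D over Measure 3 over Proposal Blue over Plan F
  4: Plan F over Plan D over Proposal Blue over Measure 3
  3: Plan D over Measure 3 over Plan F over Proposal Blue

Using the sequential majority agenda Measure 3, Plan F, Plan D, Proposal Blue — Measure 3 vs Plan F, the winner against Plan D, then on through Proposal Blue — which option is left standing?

Plan D

Round 1: Measure 3 vs Plan F — 9–4, Measure 3 advances.
Round 2: Measure 3 vs Plan D — 3–10, Plan D advances.
Round 3: Plan D vs Proposal Blue — 10–3, Plan D advances.
The agenda winner is Plan D.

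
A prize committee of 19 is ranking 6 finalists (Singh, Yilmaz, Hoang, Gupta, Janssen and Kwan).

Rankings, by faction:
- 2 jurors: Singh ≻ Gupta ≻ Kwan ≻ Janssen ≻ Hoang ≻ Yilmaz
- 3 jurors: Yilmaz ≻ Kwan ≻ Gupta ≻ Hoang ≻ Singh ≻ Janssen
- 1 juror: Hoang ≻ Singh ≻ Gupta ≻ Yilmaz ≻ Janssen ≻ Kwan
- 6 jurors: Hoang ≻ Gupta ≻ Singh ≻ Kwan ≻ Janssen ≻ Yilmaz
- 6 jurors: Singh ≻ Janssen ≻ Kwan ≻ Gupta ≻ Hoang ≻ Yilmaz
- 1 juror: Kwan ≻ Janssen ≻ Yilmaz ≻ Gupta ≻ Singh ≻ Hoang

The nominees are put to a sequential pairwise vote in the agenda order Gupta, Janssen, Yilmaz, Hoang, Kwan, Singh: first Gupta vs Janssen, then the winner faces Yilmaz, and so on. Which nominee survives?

Round 1: Gupta vs Janssen — 12–7, Gupta advances.
Round 2: Gupta vs Yilmaz — 15–4, Gupta advances.
Round 3: Gupta vs Hoang — 12–7, Gupta advances.
Round 4: Gupta vs Kwan — 9–10, Kwan advances.
Round 5: Kwan vs Singh — 4–15, Singh advances.
Singh survives the agenda.

Singh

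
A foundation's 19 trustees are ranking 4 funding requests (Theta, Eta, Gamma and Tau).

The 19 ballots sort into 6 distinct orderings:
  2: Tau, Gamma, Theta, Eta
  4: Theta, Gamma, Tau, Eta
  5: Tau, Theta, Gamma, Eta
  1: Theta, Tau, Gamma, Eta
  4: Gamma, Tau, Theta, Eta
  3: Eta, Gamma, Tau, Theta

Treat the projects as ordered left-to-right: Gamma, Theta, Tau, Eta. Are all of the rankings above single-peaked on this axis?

no

Axis positions: Gamma=1, Theta=2, Tau=3, Eta=4.
Bloc 1: ranking walks positions 3-1-2-4; Gamma is ranked above Theta even though Theta lies between Gamma and the peak Tau on the axis — preferences dip and rise again. Not single-peaked.
Bloc 2 (peak Theta at position 2): ranking walks positions 2-1-3-4, expanding outward from the peak — single-peaked.
Bloc 3 (peak Tau at position 3): ranking walks positions 3-2-1-4, expanding outward from the peak — single-peaked.
Bloc 4 (peak Theta at position 2): ranking walks positions 2-3-1-4, expanding outward from the peak — single-peaked.
Bloc 5: ranking walks positions 1-3-2-4; Tau is ranked above Theta even though Theta lies between Tau and the peak Gamma on the axis — preferences dip and rise again. Not single-peaked.
Bloc 6: ranking walks positions 4-1-3-2; Gamma is ranked above Tau even though Tau lies between Gamma and the peak Eta on the axis — preferences dip and rise again. Not single-peaked.
Bloc 1 violates single-peakedness, so the profile is not single-peaked on this axis.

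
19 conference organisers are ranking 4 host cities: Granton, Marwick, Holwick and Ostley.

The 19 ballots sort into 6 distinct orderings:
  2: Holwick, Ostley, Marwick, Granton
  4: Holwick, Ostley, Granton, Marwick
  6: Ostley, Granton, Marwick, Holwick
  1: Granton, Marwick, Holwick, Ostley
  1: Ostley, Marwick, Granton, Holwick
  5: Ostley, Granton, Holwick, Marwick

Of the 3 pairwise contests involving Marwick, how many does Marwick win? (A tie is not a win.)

0

Marwick against each rival (19 organisers):
Marwick–Granton: Granton 16–3.
Marwick–Holwick: Holwick 11–8.
Marwick vs Ostley: 1 to 18, Ostley.
Marwick beats no one; loses to Granton, Holwick, Ostley — 0 pairwise wins.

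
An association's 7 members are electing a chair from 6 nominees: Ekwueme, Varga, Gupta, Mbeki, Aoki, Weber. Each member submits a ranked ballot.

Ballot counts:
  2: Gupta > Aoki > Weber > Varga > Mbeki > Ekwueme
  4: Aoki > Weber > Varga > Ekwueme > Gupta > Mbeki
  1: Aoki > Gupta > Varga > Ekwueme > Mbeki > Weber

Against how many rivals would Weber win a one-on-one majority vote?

4

Weber against each rival (7 voters):
Weber vs Ekwueme: 6 to 1, Weber.
Weber vs Varga: Weber, 6–1.
Weber vs Gupta: 4 for Weber, 3 for Gupta — Weber by 4–3.
Weber vs Mbeki: Weber, 6–1.
Weber vs Aoki: Aoki, 7–0.
Weber beats Ekwueme, Varga, Gupta, Mbeki; loses to Aoki — 4 pairwise wins.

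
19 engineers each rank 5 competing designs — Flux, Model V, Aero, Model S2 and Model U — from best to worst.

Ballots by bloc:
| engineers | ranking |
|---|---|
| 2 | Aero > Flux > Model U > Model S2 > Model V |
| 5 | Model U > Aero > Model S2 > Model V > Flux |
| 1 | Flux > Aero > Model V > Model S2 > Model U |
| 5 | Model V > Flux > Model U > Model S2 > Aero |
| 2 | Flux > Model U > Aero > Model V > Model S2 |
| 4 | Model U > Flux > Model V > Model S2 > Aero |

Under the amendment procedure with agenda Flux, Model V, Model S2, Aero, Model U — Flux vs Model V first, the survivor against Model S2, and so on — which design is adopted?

Round 1: Flux vs Model V — 9–10, Model V advances.
Round 2: Model V vs Model S2 — 12–7, Model V advances.
Round 3: Model V vs Aero — 9–10, Aero advances.
Round 4: Aero vs Model U — 3–16, Model U advances.
Model U survives the agenda.

Model U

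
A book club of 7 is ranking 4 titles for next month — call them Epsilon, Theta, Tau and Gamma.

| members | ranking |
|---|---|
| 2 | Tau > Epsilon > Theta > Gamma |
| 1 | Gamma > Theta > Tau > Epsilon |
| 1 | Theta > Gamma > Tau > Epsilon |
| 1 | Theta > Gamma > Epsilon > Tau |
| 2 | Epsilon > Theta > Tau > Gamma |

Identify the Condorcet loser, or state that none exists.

Head-to-head results (7 members):
Epsilon vs Theta: 4 to 3, Epsilon.
Epsilon vs Tau: 1+2 = 3 for Epsilon, 4 for Tau — Tau by 4–3.
Epsilon vs Gamma: Epsilon, 4–3.
Theta vs Tau: 1+1+1+2 = 5 for Theta, 2 for Tau — Theta by 5–2.
Theta vs Gamma: Theta wins 6–1.
Tau vs Gamma: Tau preferred on 2+2 = 4 ballots; Tau wins 4–3.
Gamma is beaten in every head-to-head and is the Condorcet loser.

Gamma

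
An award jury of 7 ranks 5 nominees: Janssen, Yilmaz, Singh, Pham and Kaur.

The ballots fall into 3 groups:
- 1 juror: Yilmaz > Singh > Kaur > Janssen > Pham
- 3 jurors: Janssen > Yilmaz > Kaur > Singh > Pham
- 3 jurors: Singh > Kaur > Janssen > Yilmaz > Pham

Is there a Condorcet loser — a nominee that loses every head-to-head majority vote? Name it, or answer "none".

Head-to-head results (7 jurors):
Janssen vs Yilmaz: Janssen, 6–1.
Janssen vs Singh: Singh wins 4–3.
Janssen vs Pham: Janssen, 7–0.
Janssen vs Kaur: Kaur, 4–3.
Yilmaz vs Singh: 1+3 = 4 for Yilmaz, 3 for Singh — Yilmaz by 4–3.
Yilmaz vs Pham: Yilmaz, 7–0.
Yilmaz vs Kaur: Yilmaz, 4–3.
Singh vs Pham: 7 to 0, Singh.
Singh vs Kaur: 4 to 3, Singh.
Pham vs Kaur: Kaur wins 7–0.
Pham loses to every other nominee — it is the Condorcet loser.

Pham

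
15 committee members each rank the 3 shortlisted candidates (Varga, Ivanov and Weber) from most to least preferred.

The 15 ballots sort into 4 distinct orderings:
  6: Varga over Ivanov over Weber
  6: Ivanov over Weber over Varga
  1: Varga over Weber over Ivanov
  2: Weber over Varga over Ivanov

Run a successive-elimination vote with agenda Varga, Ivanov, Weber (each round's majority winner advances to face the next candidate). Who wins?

Weber

Round 1: Varga vs Ivanov — 9–6, Varga advances.
Round 2: Varga vs Weber — 7–8, Weber advances.
The agenda winner is Weber.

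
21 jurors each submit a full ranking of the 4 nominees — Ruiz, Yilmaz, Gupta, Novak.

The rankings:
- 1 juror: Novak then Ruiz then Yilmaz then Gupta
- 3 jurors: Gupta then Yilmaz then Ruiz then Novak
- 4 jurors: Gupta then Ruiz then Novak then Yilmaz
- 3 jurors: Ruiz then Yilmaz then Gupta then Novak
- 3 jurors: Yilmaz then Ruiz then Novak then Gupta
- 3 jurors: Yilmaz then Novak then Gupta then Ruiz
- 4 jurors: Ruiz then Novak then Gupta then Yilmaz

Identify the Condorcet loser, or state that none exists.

none

Pairwise majorities:
Ruiz vs Yilmaz: Ruiz wins 12–9.
Ruiz vs Gupta: 1+3+3+4 = 11 for Ruiz, 10 for Gupta — Ruiz by 11–10.
Ruiz vs Novak: 17 to 4, Ruiz.
Yilmaz vs Gupta: Gupta, 11–10.
Yilmaz vs Novak: 3+3+3+3 = 12 for Yilmaz, 9 for Novak — Yilmaz by 12–9.
Gupta vs Novak: Gupta preferred on 3+4+3 = 10 ballots; Novak wins 11–10.
No nominee is winless: Ruiz beats Yilmaz; Yilmaz beats Novak; Gupta beats Yilmaz; Novak beats Gupta. There is no Condorcet loser.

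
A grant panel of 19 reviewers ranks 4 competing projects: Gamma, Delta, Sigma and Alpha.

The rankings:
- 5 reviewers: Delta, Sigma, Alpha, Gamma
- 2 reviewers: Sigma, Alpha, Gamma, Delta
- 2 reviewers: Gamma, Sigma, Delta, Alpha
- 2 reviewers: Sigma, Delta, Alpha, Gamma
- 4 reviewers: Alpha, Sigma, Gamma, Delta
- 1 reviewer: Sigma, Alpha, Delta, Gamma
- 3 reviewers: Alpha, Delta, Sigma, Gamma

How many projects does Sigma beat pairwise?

3

Sigma against each rival (19 reviewers):
Sigma vs Gamma: Sigma, 17–2.
Sigma vs Delta: Sigma is ranked higher on 2+2+2+4+1 = 11 ballots, Delta on 8. Sigma wins 11–8.
Sigma vs Alpha: Sigma wins 12–7.
Sigma beats Gamma, Delta, Alpha — 3 pairwise wins.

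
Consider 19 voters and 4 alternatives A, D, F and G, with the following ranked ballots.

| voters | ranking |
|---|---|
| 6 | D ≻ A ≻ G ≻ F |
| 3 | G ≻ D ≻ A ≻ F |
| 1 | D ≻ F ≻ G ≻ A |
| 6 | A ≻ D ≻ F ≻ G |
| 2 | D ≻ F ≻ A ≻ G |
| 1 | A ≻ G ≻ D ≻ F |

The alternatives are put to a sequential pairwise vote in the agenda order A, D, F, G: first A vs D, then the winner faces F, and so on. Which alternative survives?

D

Round 1: A vs D — 7–12, D advances.
Round 2: D vs F — 19–0, D advances.
Round 3: D vs G — 15–4, D advances.
D survives the agenda.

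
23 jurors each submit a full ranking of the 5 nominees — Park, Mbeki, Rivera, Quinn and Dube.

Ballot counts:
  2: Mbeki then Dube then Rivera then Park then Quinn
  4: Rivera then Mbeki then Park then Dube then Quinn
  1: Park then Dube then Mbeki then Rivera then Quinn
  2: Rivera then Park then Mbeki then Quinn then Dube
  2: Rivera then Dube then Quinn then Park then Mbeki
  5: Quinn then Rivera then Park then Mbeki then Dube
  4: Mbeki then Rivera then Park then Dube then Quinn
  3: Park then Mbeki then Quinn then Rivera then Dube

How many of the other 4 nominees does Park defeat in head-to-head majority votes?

3

Park against each rival (23 jurors):
Park–Mbeki: Park 13–10.
Park vs Rivera: Park preferred on 1+3 = 4 ballots; Rivera wins 19–4.
Park vs Quinn: 2+4+1+2+4+3 = 16 for Park, 7 for Quinn — Park by 16–7.
Park vs Dube: Park preferred on 4+1+2+5+4+3 = 19 ballots; Park wins 19–4.
Park beats Mbeki, Quinn, Dube; loses to Rivera — 3 pairwise wins.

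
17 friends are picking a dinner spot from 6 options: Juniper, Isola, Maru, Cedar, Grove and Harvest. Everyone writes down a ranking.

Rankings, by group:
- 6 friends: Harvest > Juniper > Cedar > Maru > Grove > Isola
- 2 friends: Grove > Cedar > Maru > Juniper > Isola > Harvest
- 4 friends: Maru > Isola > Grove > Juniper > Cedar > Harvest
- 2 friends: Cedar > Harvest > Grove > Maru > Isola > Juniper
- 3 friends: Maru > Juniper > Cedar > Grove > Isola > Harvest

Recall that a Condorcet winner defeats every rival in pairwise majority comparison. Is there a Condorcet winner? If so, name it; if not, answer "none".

Head-to-head results (17 friends):
Juniper vs Isola: 11 to 6, Juniper.
Juniper vs Maru: 6 to 11, Maru.
Juniper vs Cedar: Juniper wins 13–4.
Juniper vs Grove: Juniper wins 9–8.
Juniper vs Harvest: Juniper wins 9–8.
Isola–Maru: Maru 17–0.
Isola vs Cedar: Cedar, 13–4.
Isola vs Grove: 4 for Isola, 13 for Grove — Grove by 13–4.
Isola vs Harvest: Isola is ranked higher on 2+4+3 = 9 ballots, Harvest on 8. Isola wins 9–8.
Maru vs Cedar: Maru preferred on 4+3 = 7 ballots; Cedar wins 10–7.
Maru–Grove: Maru 13–4.
Maru vs Harvest: Maru wins 9–8.
Cedar vs Grove: Cedar wins 11–6.
Cedar vs Harvest: Cedar preferred on 2+4+2+3 = 11 ballots; Cedar wins 11–6.
Grove vs Harvest: Grove is ranked higher on 2+4+3 = 9 ballots, Harvest on 8. Grove wins 9–8.
Each restaurant drops at least one matchup (Juniper loses to Maru; Isola loses to Juniper; Maru loses to Cedar; Cedar loses to Juniper; Grove loses to Juniper; Harvest loses to Juniper); the cycle Juniper beats Cedar beats Maru beats Juniper rules out a Condorcet winner.

none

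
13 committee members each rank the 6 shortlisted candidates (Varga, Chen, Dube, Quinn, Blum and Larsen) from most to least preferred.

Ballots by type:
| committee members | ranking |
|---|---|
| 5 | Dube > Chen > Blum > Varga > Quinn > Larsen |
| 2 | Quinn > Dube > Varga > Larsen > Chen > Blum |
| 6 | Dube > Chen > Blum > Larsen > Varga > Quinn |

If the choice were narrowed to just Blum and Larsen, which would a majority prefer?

Ballots ranking Blum above Larsen: 5 + 6 = 11.
Ballots ranking Larsen above Blum: 13 − 11 = 2.
Blum wins the head-to-head 11–2.

Blum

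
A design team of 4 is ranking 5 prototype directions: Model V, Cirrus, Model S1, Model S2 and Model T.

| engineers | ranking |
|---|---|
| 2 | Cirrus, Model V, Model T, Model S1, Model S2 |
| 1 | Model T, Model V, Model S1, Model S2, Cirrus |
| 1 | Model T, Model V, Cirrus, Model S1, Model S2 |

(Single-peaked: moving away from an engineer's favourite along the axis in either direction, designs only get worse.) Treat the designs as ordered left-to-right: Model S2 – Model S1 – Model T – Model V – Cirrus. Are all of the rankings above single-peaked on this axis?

Axis positions: Model S2=1, Model S1=2, Model T=3, Model V=4, Cirrus=5.
Faction 1 (peak Cirrus at position 5): ranking walks positions 5-4-3-2-1, expanding outward from the peak — single-peaked.
Faction 2 (peak Model T at position 3): ranking walks positions 3-4-2-1-5, expanding outward from the peak — single-peaked.
Faction 3 (peak Model T at position 3): ranking walks positions 3-4-5-2-1, expanding outward from the peak — single-peaked.
Every ranking is single-peaked on this axis.

yes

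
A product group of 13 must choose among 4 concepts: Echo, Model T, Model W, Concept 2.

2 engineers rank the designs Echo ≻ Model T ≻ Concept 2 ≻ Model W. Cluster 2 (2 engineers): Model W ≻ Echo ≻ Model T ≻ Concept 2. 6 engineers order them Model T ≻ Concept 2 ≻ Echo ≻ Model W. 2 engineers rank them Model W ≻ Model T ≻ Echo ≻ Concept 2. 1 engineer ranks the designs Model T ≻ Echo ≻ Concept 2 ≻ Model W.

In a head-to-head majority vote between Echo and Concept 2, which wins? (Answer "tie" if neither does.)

Ballots ranking Echo above Concept 2: 2 + 2 + 2 + 1 = 7.
Ballots ranking Concept 2 above Echo: 13 − 7 = 6.
Echo wins the head-to-head 7–6.

Echo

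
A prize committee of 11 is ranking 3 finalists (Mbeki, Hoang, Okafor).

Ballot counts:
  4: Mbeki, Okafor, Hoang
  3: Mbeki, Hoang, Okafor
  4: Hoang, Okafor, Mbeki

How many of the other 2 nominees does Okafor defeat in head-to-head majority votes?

Okafor against each rival (11 jurors):
Okafor vs Mbeki: Mbeki wins 7–4.
Okafor–Hoang: Hoang 7–4.
Okafor beats no one; loses to Mbeki, Hoang — 0 pairwise wins.

0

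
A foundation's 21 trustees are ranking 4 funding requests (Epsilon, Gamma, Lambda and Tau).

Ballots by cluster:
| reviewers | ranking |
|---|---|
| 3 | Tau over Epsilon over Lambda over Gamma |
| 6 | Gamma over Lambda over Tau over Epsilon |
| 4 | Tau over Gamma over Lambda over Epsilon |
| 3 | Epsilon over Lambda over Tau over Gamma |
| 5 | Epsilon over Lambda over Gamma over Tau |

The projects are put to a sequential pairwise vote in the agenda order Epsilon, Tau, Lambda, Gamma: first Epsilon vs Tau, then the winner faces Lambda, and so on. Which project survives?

Lambda

Round 1: Epsilon vs Tau — 8–13, Tau advances.
Round 2: Tau vs Lambda — 7–14, Lambda advances.
Round 3: Lambda vs Gamma — 11–10, Lambda advances.
Lambda survives the agenda.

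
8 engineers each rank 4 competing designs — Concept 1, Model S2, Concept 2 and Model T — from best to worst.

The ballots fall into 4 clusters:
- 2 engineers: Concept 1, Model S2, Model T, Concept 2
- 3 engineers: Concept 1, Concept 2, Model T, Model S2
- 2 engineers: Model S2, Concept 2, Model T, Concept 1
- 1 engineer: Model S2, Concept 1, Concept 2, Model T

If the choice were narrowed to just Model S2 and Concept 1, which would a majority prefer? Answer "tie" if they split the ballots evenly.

Ballots ranking Model S2 above Concept 1: 2 + 1 = 3.
Ballots ranking Concept 1 above Model S2: 8 − 3 = 5.
Concept 1 wins the head-to-head 5–3.

Concept 1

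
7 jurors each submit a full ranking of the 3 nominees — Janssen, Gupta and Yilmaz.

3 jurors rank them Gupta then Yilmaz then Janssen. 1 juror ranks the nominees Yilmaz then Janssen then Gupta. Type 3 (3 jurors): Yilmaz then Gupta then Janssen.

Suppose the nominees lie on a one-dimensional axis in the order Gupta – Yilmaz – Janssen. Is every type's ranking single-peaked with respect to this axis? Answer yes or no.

yes

Axis positions: Gupta=1, Yilmaz=2, Janssen=3.
Type 1 (peak Gupta at position 1): ranking walks positions 1-2-3, expanding outward from the peak — single-peaked.
Type 2 (peak Yilmaz at position 2): ranking walks positions 2-3-1, expanding outward from the peak — single-peaked.
Type 3 (peak Yilmaz at position 2): ranking walks positions 2-1-3, expanding outward from the peak — single-peaked.
Every ranking is single-peaked on this axis.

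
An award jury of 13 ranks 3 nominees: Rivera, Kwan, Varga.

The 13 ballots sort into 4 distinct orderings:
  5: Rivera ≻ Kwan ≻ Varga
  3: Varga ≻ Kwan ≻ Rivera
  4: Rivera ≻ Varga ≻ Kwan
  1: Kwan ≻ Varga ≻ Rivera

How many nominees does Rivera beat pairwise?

Rivera against each rival (13 jurors):
Rivera vs Kwan: 9 to 4, Rivera.
Rivera vs Varga: Rivera preferred on 5+4 = 9 ballots; Rivera wins 9–4.
Rivera beats Kwan, Varga — 2 pairwise wins.

2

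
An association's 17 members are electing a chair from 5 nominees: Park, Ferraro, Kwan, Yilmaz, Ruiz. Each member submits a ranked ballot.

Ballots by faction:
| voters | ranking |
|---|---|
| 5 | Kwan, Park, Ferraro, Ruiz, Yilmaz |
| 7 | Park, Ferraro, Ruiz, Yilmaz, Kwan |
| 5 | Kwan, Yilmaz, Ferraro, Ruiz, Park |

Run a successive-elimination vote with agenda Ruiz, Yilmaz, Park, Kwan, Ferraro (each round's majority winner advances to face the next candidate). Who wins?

Kwan

Round 1: Ruiz vs Yilmaz — 12–5, Ruiz advances.
Round 2: Ruiz vs Park — 5–12, Park advances.
Round 3: Park vs Kwan — 7–10, Kwan advances.
Round 4: Kwan vs Ferraro — 10–7, Kwan advances.
The agenda winner is Kwan.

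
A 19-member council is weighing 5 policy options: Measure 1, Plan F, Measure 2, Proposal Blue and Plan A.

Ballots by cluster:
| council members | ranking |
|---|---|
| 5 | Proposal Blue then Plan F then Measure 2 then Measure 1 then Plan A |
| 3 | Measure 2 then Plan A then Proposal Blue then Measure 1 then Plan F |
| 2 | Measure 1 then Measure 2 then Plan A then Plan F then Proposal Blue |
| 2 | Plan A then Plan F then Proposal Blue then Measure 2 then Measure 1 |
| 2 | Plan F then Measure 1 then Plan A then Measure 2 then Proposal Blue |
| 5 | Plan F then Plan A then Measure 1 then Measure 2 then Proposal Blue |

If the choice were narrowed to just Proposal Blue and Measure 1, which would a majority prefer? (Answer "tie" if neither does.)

Ballots ranking Proposal Blue above Measure 1: 5 + 3 + 2 = 10.
Ballots ranking Measure 1 above Proposal Blue: 19 − 10 = 9.
Proposal Blue wins the head-to-head 10–9.

Proposal Blue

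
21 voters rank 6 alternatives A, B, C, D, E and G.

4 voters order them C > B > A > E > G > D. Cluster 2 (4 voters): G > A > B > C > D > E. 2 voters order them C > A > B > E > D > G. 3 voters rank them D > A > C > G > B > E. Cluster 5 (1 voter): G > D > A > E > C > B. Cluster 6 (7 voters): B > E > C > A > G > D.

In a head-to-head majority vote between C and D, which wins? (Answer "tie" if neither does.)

Ballots ranking C above D: 4 + 4 + 2 + 7 = 17.
Ballots ranking D above C: 21 − 17 = 4.
C wins the head-to-head 17–4.

C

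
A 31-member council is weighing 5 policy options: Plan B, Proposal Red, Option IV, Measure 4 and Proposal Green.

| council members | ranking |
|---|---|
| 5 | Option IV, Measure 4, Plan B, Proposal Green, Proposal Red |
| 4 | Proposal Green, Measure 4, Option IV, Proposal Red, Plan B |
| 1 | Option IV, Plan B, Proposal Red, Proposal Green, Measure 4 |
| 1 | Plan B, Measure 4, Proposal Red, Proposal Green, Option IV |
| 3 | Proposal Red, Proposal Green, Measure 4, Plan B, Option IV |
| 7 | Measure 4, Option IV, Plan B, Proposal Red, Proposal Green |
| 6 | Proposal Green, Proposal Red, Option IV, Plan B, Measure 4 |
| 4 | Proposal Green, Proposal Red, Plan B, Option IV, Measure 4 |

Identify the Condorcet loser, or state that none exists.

Plan B

Head-to-head results (31 council members):
Plan B vs Proposal Red: 14 to 17, Proposal Red.
Plan B vs Option IV: 8 to 23, Option IV.
Plan B vs Measure 4: Measure 4 wins 19–12.
Plan B vs Proposal Green: Proposal Green wins 17–14.
Proposal Red vs Option IV: Option IV, 17–14.
Proposal Red vs Measure 4: Proposal Red is ranked higher on 1+3+6+4 = 14 ballots, Measure 4 on 17. Measure 4 wins 17–14.
Proposal Red vs Proposal Green: Proposal Green wins 19–12.
Option IV vs Measure 4: Option IV is ranked higher on 5+1+6+4 = 16 ballots, Measure 4 on 15. Option IV wins 16–15.
Option IV vs Proposal Green: Option IV preferred on 5+1+7 = 13 ballots; Proposal Green wins 18–13.
Measure 4 vs Proposal Green: Measure 4 is ranked higher on 5+1+7 = 13 ballots, Proposal Green on 18. Proposal Green wins 18–13.
Plan B loses to every other option — it is the Condorcet loser.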